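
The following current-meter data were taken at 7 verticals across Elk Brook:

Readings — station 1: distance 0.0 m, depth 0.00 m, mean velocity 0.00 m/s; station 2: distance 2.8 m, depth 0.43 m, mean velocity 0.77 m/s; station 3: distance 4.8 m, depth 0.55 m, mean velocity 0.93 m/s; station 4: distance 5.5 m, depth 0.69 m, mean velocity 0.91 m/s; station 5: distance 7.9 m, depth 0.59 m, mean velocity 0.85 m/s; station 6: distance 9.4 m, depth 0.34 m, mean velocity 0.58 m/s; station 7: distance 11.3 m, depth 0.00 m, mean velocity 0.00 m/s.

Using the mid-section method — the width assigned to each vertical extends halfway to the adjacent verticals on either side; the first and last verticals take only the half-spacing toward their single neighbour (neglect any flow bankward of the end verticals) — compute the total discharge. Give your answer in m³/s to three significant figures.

3.77 m³/s

w_2 = (4.8 − 0.0)/2 = 2.4 m; q_2 = 0.77 × 0.43 × 2.4 = 0.7946 m³/s
w_3 = (5.5 − 2.8)/2 = 1.35 m; q_3 = 0.93 × 0.55 × 1.35 = 0.6905 m³/s
w_4 = (7.9 − 4.8)/2 = 1.55 m; q_4 = 0.91 × 0.69 × 1.55 = 0.9732 m³/s
w_5 = (9.4 − 5.5)/2 = 1.95 m; q_5 = 0.85 × 0.59 × 1.95 = 0.9779 m³/s
w_6 = (11.3 − 7.9)/2 = 1.7 m; q_6 = 0.58 × 0.34 × 1.7 = 0.3352 m³/s
Stations 1, 7 contribute zero (depth or velocity is 0).
Q = Σ qᵢ = 3.772 m³/s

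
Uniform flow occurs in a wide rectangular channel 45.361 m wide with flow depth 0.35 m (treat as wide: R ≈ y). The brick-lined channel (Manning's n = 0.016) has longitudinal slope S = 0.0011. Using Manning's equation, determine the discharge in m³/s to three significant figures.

A = b·y = 45.361 × 0.35 = 15.88 m²
Wide channel: R ≈ y = 0.35 m
Q = (1/n)·A·R^(2/3)·S^(1/2) = (1/0.016) × 15.88 × 0.3500^(2/3) × 0.0011^(1/2) = 16.34 m³/s

16.3 m³/s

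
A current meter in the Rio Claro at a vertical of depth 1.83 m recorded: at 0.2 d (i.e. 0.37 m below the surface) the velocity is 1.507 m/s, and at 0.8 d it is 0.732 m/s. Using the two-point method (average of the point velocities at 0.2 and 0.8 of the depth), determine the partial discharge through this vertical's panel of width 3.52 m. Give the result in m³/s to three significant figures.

v̄ = (1.507 + 0.732) / 2 = 1.120 m/s
q = v̄ × d × w = 1.120 × 1.83 × 3.52 = 7.211 m³/s

7.21 m³/s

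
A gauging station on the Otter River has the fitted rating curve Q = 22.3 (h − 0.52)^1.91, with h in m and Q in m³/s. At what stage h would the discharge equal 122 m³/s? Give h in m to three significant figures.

h − h₀ = (Q/C)^(1/b) = (122/22.3)^(1/1.91) = 2.435 m
h = 0.52 + 2.435 = 2.955 m

2.95 m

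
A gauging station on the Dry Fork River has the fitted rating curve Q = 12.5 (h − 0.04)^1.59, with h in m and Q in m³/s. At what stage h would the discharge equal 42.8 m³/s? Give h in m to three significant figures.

h − h₀ = (Q/C)^(1/b) = (42.8/12.5)^(1/1.59) = 2.169 m
h = 0.04 + 2.169 = 2.209 m

2.21 m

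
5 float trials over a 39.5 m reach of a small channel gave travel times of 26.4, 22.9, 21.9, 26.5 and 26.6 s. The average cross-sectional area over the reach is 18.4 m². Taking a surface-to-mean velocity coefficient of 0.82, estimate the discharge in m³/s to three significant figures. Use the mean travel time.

t̄ = (26.4 + 22.9 + 21.9 + 26.5 + 26.6) / 5 = 24.86 s
v_surface = L / t̄ = 39.5 / 24.86 = 1.589 m/s
v_mean = 0.82 × 1.589 = 1.303 m/s
Q = A × v_mean = 18.4 × 1.303 = 23.97 m³/s

24.0 m³/s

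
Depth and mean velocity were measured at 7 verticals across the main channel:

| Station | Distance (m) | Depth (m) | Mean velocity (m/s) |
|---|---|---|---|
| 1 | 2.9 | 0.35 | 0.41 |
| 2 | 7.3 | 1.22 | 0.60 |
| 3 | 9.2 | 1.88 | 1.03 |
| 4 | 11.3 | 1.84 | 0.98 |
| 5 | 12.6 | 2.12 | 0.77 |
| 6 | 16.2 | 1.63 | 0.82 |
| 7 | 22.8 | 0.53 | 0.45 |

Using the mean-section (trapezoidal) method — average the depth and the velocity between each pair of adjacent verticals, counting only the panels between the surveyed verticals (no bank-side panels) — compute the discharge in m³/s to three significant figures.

20.2 m³/s

Panel 1-2: Δb = 4.4 m, d̄ = (0.35+1.22)/2 = 0.785, v̄ = (0.41+0.60)/2 = 0.505 → q = 4.4×0.785×0.505 = 1.744 m³/s
Panel 2-3: Δb = 1.9 m, d̄ = (1.22+1.88)/2 = 1.55, v̄ = (0.60+1.03)/2 = 0.815 → q = 1.9×1.55×0.815 = 2.400 m³/s
Panel 3-4: Δb = 2.1 m, d̄ = (1.88+1.84)/2 = 1.86, v̄ = (1.03+0.98)/2 = 1.005 → q = 2.1×1.86×1.005 = 3.926 m³/s
Panel 4-5: Δb = 1.3 m, d̄ = (1.84+2.12)/2 = 1.98, v̄ = (0.98+0.77)/2 = 0.875 → q = 1.3×1.98×0.875 = 2.252 m³/s
Panel 5-6: Δb = 3.6 m, d̄ = (2.12+1.63)/2 = 1.875, v̄ = (0.77+0.82)/2 = 0.795 → q = 3.6×1.875×0.795 = 5.366 m³/s
Panel 6-7: Δb = 6.6 m, d̄ = (1.63+0.53)/2 = 1.08, v̄ = (0.82+0.45)/2 = 0.635 → q = 6.6×1.08×0.635 = 4.526 m³/s
Q = Σ q = 20.21 m³/s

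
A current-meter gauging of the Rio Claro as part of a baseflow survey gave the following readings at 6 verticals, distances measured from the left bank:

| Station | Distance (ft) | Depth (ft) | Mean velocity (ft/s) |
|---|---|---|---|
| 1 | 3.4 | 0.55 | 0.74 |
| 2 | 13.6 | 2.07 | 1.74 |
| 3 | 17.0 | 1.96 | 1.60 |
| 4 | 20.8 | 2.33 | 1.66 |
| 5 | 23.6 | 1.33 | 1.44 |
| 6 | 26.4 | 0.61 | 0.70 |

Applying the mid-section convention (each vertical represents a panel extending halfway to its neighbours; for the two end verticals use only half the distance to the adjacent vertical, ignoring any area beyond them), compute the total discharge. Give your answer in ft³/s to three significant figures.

56.6 ft³/s

w_1 = (13.6 − 3.4)/2 = 5.1 ft; q_1 = 0.74 × 0.55 × 5.1 = 2.076 ft³/s
w_2 = (17.0 − 3.4)/2 = 6.8 ft; q_2 = 1.74 × 2.07 × 6.8 = 24.49 ft³/s
w_3 = (20.8 − 13.6)/2 = 3.6 ft; q_3 = 1.60 × 1.96 × 3.6 = 11.29 ft³/s
w_4 = (23.6 − 17.0)/2 = 3.3 ft; q_4 = 1.66 × 2.33 × 3.3 = 12.76 ft³/s
w_5 = (26.4 − 20.8)/2 = 2.8 ft; q_5 = 1.44 × 1.33 × 2.8 = 5.363 ft³/s
w_6 = (26.4 − 23.6)/2 = 1.4 ft; q_6 = 0.70 × 0.61 × 1.4 = 0.5978 ft³/s
Q = Σ qᵢ = 56.58 ft³/s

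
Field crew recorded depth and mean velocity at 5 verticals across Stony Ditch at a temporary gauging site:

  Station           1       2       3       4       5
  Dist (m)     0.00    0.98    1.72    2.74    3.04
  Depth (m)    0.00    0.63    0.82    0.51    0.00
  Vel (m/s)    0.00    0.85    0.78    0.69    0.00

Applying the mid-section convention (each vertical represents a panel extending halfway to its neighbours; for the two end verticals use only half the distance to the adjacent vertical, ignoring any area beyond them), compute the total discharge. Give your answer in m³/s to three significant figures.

w_2 = (1.72 − 0.00)/2 = 0.86 m; q_2 = 0.85 × 0.63 × 0.86 = 0.4605 m³/s
w_3 = (2.74 − 0.98)/2 = 0.88 m; q_3 = 0.78 × 0.82 × 0.88 = 0.5628 m³/s
w_4 = (3.04 − 1.72)/2 = 0.66 m; q_4 = 0.69 × 0.51 × 0.66 = 0.2323 m³/s
Stations 1, 5 contribute zero (depth or velocity is 0).
Q = Σ qᵢ = 1.256 m³/s

1.26 m³/s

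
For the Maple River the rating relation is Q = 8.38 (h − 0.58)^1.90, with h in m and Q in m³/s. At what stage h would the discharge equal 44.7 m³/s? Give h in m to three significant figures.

2.99 m

h − h₀ = (Q/C)^(1/b) = (44.7/8.38)^(1/1.90) = 2.414 m
h = 0.58 + 2.414 = 2.994 m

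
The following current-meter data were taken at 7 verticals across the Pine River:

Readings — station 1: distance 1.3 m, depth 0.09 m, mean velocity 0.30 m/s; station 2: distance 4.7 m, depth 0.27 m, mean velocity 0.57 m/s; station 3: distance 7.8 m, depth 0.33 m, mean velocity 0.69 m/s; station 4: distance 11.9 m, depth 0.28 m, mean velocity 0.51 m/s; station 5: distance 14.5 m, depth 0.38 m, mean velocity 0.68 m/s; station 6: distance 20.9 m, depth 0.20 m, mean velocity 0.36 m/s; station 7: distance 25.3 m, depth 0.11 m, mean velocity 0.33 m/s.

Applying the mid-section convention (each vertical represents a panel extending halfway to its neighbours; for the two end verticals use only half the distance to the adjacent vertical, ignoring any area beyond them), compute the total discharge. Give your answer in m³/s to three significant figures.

w_1 = (4.7 − 1.3)/2 = 1.7 m; q_1 = 0.30 × 0.09 × 1.7 = 0.04590 m³/s
w_2 = (7.8 − 1.3)/2 = 3.25 m; q_2 = 0.57 × 0.27 × 3.25 = 0.5002 m³/s
w_3 = (11.9 − 4.7)/2 = 3.6 m; q_3 = 0.69 × 0.33 × 3.6 = 0.8197 m³/s
w_4 = (14.5 − 7.8)/2 = 3.35 m; q_4 = 0.51 × 0.28 × 3.35 = 0.4784 m³/s
w_5 = (20.9 − 11.9)/2 = 4.5 m; q_5 = 0.68 × 0.38 × 4.5 = 1.163 m³/s
w_6 = (25.3 − 14.5)/2 = 5.4 m; q_6 = 0.36 × 0.20 × 5.4 = 0.3888 m³/s
w_7 = (25.3 − 20.9)/2 = 2.2 m; q_7 = 0.33 × 0.11 × 2.2 = 0.07986 m³/s
Q = Σ qᵢ = 3.476 m³/s

3.48 m³/s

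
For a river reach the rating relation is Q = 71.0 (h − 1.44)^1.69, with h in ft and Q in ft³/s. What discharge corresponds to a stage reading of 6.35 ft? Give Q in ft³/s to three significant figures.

1050 ft³/s

Q = 71.0 × (6.35 − 1.44)^1.69 = 71.0 × 4.91^1.69 = 1045 ft³/s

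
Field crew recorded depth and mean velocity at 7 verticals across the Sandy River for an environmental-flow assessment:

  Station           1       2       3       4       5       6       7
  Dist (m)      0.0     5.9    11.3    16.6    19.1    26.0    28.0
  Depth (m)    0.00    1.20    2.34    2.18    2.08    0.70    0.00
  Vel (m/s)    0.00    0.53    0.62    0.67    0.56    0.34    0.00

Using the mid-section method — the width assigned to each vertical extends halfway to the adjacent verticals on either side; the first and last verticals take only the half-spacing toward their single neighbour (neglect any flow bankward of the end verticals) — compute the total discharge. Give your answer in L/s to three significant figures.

w_2 = (11.3 − 0.0)/2 = 5.65 m; q_2 = 0.53 × 1.20 × 5.65 = 3.593 m³/s
w_3 = (16.6 − 5.9)/2 = 5.35 m; q_3 = 0.62 × 2.34 × 5.35 = 7.762 m³/s
w_4 = (19.1 − 11.3)/2 = 3.9 m; q_4 = 0.67 × 2.18 × 3.9 = 5.696 m³/s
w_5 = (26.0 − 16.6)/2 = 4.7 m; q_5 = 0.56 × 2.08 × 4.7 = 5.475 m³/s
w_6 = (28.0 − 19.1)/2 = 4.45 m; q_6 = 0.34 × 0.70 × 4.45 = 1.059 m³/s
Stations 1, 7 contribute zero (depth or velocity is 0).
Q = Σ qᵢ = 23.59 m³/s
= 23.59 × 1000 = 23590 L/s

23600 L/s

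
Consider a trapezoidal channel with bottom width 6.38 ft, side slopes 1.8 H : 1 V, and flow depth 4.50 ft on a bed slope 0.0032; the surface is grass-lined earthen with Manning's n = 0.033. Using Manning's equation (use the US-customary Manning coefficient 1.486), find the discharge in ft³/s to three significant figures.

315 ft³/s

A = (b + z·y)·y = (6.38 + 1.8×4.50)×4.50 = 65.16 ft²
P = b + 2y√(1+z²) = 6.38 + 2×4.50×√(1+1.8²) = 24.91 ft
R = A/P = 65.16/24.91 = 2.616 ft
Q = (1.486/n)·A·R^(2/3)·S^(1/2) = (1.486/0.033) × 65.16 × 2.616^(2/3) × 0.0032^(1/2) = 315.1 ft³/s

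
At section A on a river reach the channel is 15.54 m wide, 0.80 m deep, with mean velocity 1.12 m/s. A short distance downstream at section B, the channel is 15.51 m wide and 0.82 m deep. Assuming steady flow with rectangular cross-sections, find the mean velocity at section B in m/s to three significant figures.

1.09 m/s

Q = A₁V₁ = (15.54×0.80) × 1.12 = 13.92 m³/s
A₂ = 15.51 × 0.82 = 12.72 m²
V₂ = Q/A₂ = 13.92/12.72 = 1.095 m/s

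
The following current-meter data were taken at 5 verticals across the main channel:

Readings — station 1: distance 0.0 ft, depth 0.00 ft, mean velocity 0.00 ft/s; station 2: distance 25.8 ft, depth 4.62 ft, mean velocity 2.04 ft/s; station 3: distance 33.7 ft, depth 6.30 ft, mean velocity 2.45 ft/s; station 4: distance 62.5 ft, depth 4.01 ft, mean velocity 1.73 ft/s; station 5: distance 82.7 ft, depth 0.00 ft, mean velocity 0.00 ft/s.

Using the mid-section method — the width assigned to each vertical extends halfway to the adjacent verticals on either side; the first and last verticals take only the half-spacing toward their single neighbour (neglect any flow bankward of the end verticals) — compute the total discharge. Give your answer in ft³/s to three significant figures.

612 ft³/s

w_2 = (33.7 − 0.0)/2 = 16.85 ft; q_2 = 2.04 × 4.62 × 16.85 = 158.8 ft³/s
w_3 = (62.5 − 25.8)/2 = 18.35 ft; q_3 = 2.45 × 6.30 × 18.35 = 283.2 ft³/s
w_4 = (82.7 − 33.7)/2 = 24.5 ft; q_4 = 1.73 × 4.01 × 24.5 = 170.0 ft³/s
Stations 1, 5 contribute zero (depth or velocity is 0).
Q = Σ qᵢ = 612.0 ft³/s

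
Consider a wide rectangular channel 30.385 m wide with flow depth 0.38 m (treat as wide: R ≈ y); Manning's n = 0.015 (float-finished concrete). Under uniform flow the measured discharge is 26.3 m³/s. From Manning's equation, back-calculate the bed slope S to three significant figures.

A = b·y = 30.385 × 0.38 = 11.55 m²
Wide channel: R ≈ y = 0.38 m
S = (Q·n / (1·A·R^(2/3)))² = (26.3×0.015 / (1×11.55×0.5246))² = 0.004241

0.00424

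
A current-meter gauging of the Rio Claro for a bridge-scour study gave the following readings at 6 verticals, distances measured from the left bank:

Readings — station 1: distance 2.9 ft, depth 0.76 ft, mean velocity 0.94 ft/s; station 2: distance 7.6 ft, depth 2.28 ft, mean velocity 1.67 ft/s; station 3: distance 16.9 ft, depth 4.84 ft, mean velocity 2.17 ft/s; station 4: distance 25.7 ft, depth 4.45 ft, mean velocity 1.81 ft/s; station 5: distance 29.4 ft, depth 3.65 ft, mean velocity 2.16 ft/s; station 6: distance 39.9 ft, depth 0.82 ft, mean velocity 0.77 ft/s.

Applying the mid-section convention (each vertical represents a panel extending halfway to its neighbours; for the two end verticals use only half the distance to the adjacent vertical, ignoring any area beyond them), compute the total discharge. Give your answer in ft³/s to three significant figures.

233 ft³/s

w_1 = (7.6 − 2.9)/2 = 2.35 ft; q_1 = 0.94 × 0.76 × 2.35 = 1.679 ft³/s
w_2 = (16.9 − 2.9)/2 = 7 ft; q_2 = 1.67 × 2.28 × 7 = 26.65 ft³/s
w_3 = (25.7 − 7.6)/2 = 9.05 ft; q_3 = 2.17 × 4.84 × 9.05 = 95.05 ft³/s
w_4 = (29.4 − 16.9)/2 = 6.25 ft; q_4 = 1.81 × 4.45 × 6.25 = 50.34 ft³/s
w_5 = (39.9 − 25.7)/2 = 7.1 ft; q_5 = 2.16 × 3.65 × 7.1 = 55.98 ft³/s
w_6 = (39.9 − 29.4)/2 = 5.25 ft; q_6 = 0.77 × 0.82 × 5.25 = 3.315 ft³/s
Q = Σ qᵢ = 233.0 ft³/s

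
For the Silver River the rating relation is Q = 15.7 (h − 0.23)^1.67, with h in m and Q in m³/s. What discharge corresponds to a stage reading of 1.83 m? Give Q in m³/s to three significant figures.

34.4 m³/s

Q = 15.7 × (1.83 − 0.23)^1.67 = 15.7 × 1.6^1.67 = 34.42 m³/s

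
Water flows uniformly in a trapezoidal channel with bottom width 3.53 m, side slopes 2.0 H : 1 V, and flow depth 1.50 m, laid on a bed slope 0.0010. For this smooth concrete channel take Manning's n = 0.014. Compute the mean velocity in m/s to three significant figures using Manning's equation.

2.19 m/s

A = (b + z·y)·y = (3.53 + 2.0×1.50)×1.50 = 9.795 m²
P = b + 2y√(1+z²) = 3.53 + 2×1.50×√(1+2.0²) = 10.24 m
R = A/P = 9.795/10.24 = 0.9567 m
Q = (1/n)·A·R^(2/3)·S^(1/2) = (1/0.014) × 9.795 × 0.9567^(2/3) × 0.0010^(1/2) = 21.48 m³/s
V = Q/A = 21.48/9.795 = 2.193 m/s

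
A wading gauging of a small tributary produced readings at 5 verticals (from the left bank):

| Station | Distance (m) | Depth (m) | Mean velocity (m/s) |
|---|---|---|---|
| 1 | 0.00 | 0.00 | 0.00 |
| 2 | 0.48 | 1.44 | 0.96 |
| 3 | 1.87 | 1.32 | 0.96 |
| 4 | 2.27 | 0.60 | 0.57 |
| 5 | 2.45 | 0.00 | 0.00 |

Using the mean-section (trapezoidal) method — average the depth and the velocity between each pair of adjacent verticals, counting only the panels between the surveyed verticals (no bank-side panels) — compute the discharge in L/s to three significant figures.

Panel 1-2: Δb = 0.48 m, d̄ = (0.00+1.44)/2 = 0.72, v̄ = (0.00+0.96)/2 = 0.48 → q = 0.48×0.72×0.48 = 0.1659 m³/s
Panel 2-3: Δb = 1.39 m, d̄ = (1.44+1.32)/2 = 1.38, v̄ = (0.96+0.96)/2 = 0.96 → q = 1.39×1.38×0.96 = 1.841 m³/s
Panel 3-4: Δb = 0.4 m, d̄ = (1.32+0.60)/2 = 0.96, v̄ = (0.96+0.57)/2 = 0.765 → q = 0.4×0.96×0.765 = 0.2938 m³/s
Panel 4-5: Δb = 0.18 m, d̄ = (0.60+0.00)/2 = 0.3, v̄ = (0.57+0.00)/2 = 0.285 → q = 0.18×0.3×0.285 = 0.01539 m³/s
Q = Σ q = 2.317 m³/s
= 2.317 × 1000 = 2317 L/s

2320 L/s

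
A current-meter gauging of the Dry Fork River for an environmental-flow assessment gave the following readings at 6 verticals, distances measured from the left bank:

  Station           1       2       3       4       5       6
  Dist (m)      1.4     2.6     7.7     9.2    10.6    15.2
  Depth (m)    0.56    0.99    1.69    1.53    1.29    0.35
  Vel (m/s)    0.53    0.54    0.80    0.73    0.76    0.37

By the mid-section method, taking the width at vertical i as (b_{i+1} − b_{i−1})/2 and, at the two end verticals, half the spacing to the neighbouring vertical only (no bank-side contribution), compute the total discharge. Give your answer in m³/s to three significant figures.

w_1 = (2.6 − 1.4)/2 = 0.6 m; q_1 = 0.53 × 0.56 × 0.6 = 0.1781 m³/s
w_2 = (7.7 − 1.4)/2 = 3.15 m; q_2 = 0.54 × 0.99 × 3.15 = 1.684 m³/s
w_3 = (9.2 − 2.6)/2 = 3.3 m; q_3 = 0.80 × 1.69 × 3.3 = 4.462 m³/s
w_4 = (10.6 − 7.7)/2 = 1.45 m; q_4 = 0.73 × 1.53 × 1.45 = 1.620 m³/s
w_5 = (15.2 − 9.2)/2 = 3 m; q_5 = 0.76 × 1.29 × 3 = 2.941 m³/s
w_6 = (15.2 − 10.6)/2 = 2.3 m; q_6 = 0.37 × 0.35 × 2.3 = 0.2979 m³/s
Q = Σ qᵢ = 11.18 m³/s

11.2 m³/s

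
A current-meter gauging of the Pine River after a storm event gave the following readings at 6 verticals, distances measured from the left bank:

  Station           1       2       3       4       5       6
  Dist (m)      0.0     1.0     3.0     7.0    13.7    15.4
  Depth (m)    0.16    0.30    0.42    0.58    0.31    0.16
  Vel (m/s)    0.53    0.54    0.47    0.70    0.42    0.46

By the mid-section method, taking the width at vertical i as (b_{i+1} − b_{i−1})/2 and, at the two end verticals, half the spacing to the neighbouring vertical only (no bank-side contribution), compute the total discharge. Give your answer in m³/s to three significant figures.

w_1 = (1.0 − 0.0)/2 = 0.5 m; q_1 = 0.53 × 0.16 × 0.5 = 0.04240 m³/s
w_2 = (3.0 − 0.0)/2 = 1.5 m; q_2 = 0.54 × 0.30 × 1.5 = 0.2430 m³/s
w_3 = (7.0 − 1.0)/2 = 3 m; q_3 = 0.47 × 0.42 × 3 = 0.5922 m³/s
w_4 = (13.7 − 3.0)/2 = 5.35 m; q_4 = 0.70 × 0.58 × 5.35 = 2.172 m³/s
w_5 = (15.4 − 7.0)/2 = 4.2 m; q_5 = 0.42 × 0.31 × 4.2 = 0.5468 m³/s
w_6 = (15.4 − 13.7)/2 = 0.85 m; q_6 = 0.46 × 0.16 × 0.85 = 0.06256 m³/s
Q = Σ qᵢ = 3.659 m³/s

3.66 m³/s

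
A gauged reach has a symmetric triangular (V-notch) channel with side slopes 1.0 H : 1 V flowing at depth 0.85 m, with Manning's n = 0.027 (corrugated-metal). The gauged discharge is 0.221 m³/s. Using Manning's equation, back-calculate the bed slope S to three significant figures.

A = z·y² = 1.0×0.85² = 0.7225 m²
P = 2y√(1+z²) = 2×0.85×√(1+1.0²) = 2.404 m
R = A/P = 0.7225/2.404 = 0.3005 m
S = (Q·n / (1·A·R^(2/3)))² = (0.221×0.027 / (1×0.7225×0.4487))² = 0.0003388

0.000339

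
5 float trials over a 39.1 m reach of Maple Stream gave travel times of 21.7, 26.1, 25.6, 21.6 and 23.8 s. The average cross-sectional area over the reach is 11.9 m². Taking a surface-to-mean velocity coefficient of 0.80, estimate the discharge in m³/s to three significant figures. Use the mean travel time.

t̄ = (21.7 + 26.1 + 25.6 + 21.6 + 23.8) / 5 = 23.76 s
v_surface = L / t̄ = 39.1 / 23.76 = 1.646 m/s
v_mean = 0.80 × 1.646 = 1.316 m/s
Q = A × v_mean = 11.9 × 1.316 = 15.67 m³/s

15.7 m³/s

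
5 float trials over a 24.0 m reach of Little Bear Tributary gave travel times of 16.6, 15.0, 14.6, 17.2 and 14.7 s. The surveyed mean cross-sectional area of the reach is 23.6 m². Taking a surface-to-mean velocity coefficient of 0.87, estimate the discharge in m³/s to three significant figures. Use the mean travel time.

31.5 m³/s

t̄ = (16.6 + 15.0 + 14.6 + 17.2 + 14.7) / 5 = 15.62 s
v_surface = L / t̄ = 24.0 / 15.62 = 1.536 m/s
v_mean = 0.87 × 1.536 = 1.337 m/s
Q = A × v_mean = 23.6 × 1.337 = 31.55 m³/s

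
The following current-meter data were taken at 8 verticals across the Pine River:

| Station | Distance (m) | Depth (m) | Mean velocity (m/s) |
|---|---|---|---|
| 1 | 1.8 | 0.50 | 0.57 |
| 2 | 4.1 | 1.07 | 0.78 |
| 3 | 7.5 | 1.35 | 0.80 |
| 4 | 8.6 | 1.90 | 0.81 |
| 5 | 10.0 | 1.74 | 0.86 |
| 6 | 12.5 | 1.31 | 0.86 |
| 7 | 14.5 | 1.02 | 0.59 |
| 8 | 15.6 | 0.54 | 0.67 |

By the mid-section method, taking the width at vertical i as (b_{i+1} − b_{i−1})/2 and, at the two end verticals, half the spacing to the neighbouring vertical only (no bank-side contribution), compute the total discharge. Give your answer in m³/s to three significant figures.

w_1 = (4.1 − 1.8)/2 = 1.15 m; q_1 = 0.57 × 0.50 × 1.15 = 0.3278 m³/s
w_2 = (7.5 − 1.8)/2 = 2.85 m; q_2 = 0.78 × 1.07 × 2.85 = 2.379 m³/s
w_3 = (8.6 − 4.1)/2 = 2.25 m; q_3 = 0.80 × 1.35 × 2.25 = 2.430 m³/s
w_4 = (10.0 − 7.5)/2 = 1.25 m; q_4 = 0.81 × 1.90 × 1.25 = 1.924 m³/s
w_5 = (12.5 − 8.6)/2 = 1.95 m; q_5 = 0.86 × 1.74 × 1.95 = 2.918 m³/s
w_6 = (14.5 − 10.0)/2 = 2.25 m; q_6 = 0.86 × 1.31 × 2.25 = 2.535 m³/s
w_7 = (15.6 − 12.5)/2 = 1.55 m; q_7 = 0.59 × 1.02 × 1.55 = 0.9328 m³/s
w_8 = (15.6 − 14.5)/2 = 0.55 m; q_8 = 0.67 × 0.54 × 0.55 = 0.1990 m³/s
Q = Σ qᵢ = 13.64 m³/s

13.6 m³/s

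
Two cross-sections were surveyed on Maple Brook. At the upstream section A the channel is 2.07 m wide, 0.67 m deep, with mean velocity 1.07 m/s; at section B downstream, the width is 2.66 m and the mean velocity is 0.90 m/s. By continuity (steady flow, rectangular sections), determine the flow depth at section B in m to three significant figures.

0.620 m

Q = A₁V₁ = (2.07×0.67) × 1.07 = 1.484 m³/s
d₂ = Q/(b₂ V₂) = 1.484/(2.66×0.90) = 0.6199 m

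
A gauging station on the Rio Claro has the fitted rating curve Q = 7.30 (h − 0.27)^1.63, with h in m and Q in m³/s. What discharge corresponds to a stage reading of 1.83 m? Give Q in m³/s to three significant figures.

15.1 m³/s

Q = 7.30 × (1.83 − 0.27)^1.63 = 7.30 × 1.56^1.63 = 15.07 m³/s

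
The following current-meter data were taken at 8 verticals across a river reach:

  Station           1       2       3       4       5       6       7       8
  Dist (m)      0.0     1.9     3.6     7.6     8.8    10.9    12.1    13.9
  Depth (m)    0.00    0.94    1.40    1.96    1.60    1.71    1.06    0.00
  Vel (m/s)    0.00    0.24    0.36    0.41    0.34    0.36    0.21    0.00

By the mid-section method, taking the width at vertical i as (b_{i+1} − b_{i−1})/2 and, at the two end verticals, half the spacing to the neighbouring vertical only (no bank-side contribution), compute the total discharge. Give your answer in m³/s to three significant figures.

w_2 = (3.6 − 0.0)/2 = 1.8 m; q_2 = 0.24 × 0.94 × 1.8 = 0.4061 m³/s
w_3 = (7.6 − 1.9)/2 = 2.85 m; q_3 = 0.36 × 1.40 × 2.85 = 1.436 m³/s
w_4 = (8.8 − 3.6)/2 = 2.6 m; q_4 = 0.41 × 1.96 × 2.6 = 2.089 m³/s
w_5 = (10.9 − 7.6)/2 = 1.65 m; q_5 = 0.34 × 1.60 × 1.65 = 0.8976 m³/s
w_6 = (12.1 − 8.8)/2 = 1.65 m; q_6 = 0.36 × 1.71 × 1.65 = 1.016 m³/s
w_7 = (13.9 − 10.9)/2 = 1.5 m; q_7 = 0.21 × 1.06 × 1.5 = 0.3339 m³/s
Stations 1, 8 contribute zero (depth or velocity is 0).
Q = Σ qᵢ = 6.179 m³/s

6.18 m³/s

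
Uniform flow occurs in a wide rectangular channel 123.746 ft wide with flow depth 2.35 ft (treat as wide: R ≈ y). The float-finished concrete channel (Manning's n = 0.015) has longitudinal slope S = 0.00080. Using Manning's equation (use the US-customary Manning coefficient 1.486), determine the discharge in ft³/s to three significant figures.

1440 ft³/s

A = b·y = 123.746 × 2.35 = 290.8 ft²
Wide channel: R ≈ y = 2.35 ft
Q = (1.486/n)·A·R^(2/3)·S^(1/2) = (1.486/0.015) × 290.8 × 2.350^(2/3) × 0.00080^(1/2) = 1440 ft³/s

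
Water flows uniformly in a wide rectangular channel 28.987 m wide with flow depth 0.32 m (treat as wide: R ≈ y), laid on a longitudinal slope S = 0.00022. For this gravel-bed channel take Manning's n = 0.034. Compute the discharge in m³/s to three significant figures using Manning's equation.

1.89 m³/s

A = b·y = 28.987 × 0.32 = 9.276 m²
Wide channel: R ≈ y = 0.32 m
Q = (1/n)·A·R^(2/3)·S^(1/2) = (1/0.034) × 9.276 × 0.3200^(2/3) × 0.00022^(1/2) = 1.893 m³/s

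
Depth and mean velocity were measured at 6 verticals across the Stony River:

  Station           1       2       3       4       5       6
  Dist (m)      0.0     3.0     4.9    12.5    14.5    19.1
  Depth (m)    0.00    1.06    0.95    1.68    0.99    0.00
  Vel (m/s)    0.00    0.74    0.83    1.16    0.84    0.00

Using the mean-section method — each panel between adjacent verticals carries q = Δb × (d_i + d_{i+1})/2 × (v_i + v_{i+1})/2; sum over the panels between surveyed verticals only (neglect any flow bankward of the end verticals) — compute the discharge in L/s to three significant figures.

15700 L/s

Panel 1-2: Δb = 3 m, d̄ = (0.00+1.06)/2 = 0.53, v̄ = (0.00+0.74)/2 = 0.37 → q = 3×0.53×0.37 = 0.5883 m³/s
Panel 2-3: Δb = 1.9 m, d̄ = (1.06+0.95)/2 = 1.005, v̄ = (0.74+0.83)/2 = 0.785 → q = 1.9×1.005×0.785 = 1.499 m³/s
Panel 3-4: Δb = 7.6 m, d̄ = (0.95+1.68)/2 = 1.315, v̄ = (0.83+1.16)/2 = 0.995 → q = 7.6×1.315×0.995 = 9.944 m³/s
Panel 4-5: Δb = 2 m, d̄ = (1.68+0.99)/2 = 1.335, v̄ = (1.16+0.84)/2 = 1 → q = 2×1.335×1 = 2.670 m³/s
Panel 5-6: Δb = 4.6 m, d̄ = (0.99+0.00)/2 = 0.495, v̄ = (0.84+0.00)/2 = 0.42 → q = 4.6×0.495×0.42 = 0.9563 m³/s
Q = Σ q = 15.66 m³/s
= 15.66 × 1000 = 15660 L/s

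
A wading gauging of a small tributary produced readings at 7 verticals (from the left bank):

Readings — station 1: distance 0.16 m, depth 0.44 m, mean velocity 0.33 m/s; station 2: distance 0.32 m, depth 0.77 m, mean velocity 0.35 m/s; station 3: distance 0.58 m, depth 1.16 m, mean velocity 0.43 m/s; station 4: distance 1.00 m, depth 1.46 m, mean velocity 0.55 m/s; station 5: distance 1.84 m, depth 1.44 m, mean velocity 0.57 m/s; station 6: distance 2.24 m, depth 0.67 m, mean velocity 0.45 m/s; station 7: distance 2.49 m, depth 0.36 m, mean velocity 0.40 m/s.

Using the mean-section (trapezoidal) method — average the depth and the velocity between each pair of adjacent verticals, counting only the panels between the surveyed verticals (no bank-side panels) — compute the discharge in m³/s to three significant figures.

1.35 m³/s

Panel 1-2: Δb = 0.16 m, d̄ = (0.44+0.77)/2 = 0.605, v̄ = (0.33+0.35)/2 = 0.34 → q = 0.16×0.605×0.34 = 0.03291 m³/s
Panel 2-3: Δb = 0.26 m, d̄ = (0.77+1.16)/2 = 0.965, v̄ = (0.35+0.43)/2 = 0.39 → q = 0.26×0.965×0.39 = 0.09785 m³/s
Panel 3-4: Δb = 0.42 m, d̄ = (1.16+1.46)/2 = 1.31, v̄ = (0.43+0.55)/2 = 0.49 → q = 0.42×1.31×0.49 = 0.2696 m³/s
Panel 4-5: Δb = 0.84 m, d̄ = (1.46+1.44)/2 = 1.45, v̄ = (0.55+0.57)/2 = 0.56 → q = 0.84×1.45×0.56 = 0.6821 m³/s
Panel 5-6: Δb = 0.4 m, d̄ = (1.44+0.67)/2 = 1.055, v̄ = (0.57+0.45)/2 = 0.51 → q = 0.4×1.055×0.51 = 0.2152 m³/s
Panel 6-7: Δb = 0.25 m, d̄ = (0.67+0.36)/2 = 0.515, v̄ = (0.45+0.40)/2 = 0.425 → q = 0.25×0.515×0.425 = 0.05472 m³/s
Q = Σ q = 1.352 m³/s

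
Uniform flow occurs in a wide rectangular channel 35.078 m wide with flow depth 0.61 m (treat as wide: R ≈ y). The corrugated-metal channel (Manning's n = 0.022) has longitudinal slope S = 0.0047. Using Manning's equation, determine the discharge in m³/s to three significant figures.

48.0 m³/s

A = b·y = 35.078 × 0.61 = 21.40 m²
Wide channel: R ≈ y = 0.61 m
Q = (1/n)·A·R^(2/3)·S^(1/2) = (1/0.022) × 21.40 × 0.6100^(2/3) × 0.0047^(1/2) = 47.96 m³/s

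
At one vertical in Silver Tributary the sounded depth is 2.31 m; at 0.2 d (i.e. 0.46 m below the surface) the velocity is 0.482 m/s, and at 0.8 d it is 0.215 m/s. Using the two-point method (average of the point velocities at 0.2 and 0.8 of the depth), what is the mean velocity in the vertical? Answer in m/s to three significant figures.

v̄ = (0.482 + 0.215) / 2 = 0.3485 m/s

0.349 m/s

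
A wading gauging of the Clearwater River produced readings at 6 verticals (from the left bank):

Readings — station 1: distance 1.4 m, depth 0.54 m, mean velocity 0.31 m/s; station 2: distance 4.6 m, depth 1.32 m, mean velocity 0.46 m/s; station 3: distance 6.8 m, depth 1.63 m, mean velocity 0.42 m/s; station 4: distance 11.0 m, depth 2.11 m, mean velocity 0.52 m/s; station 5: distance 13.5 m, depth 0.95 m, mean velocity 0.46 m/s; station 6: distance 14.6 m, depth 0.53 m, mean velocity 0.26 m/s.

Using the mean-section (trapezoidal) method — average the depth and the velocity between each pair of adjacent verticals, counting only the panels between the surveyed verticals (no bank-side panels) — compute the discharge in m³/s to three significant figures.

Panel 1-2: Δb = 3.2 m, d̄ = (0.54+1.32)/2 = 0.93, v̄ = (0.31+0.46)/2 = 0.385 → q = 3.2×0.93×0.385 = 1.146 m³/s
Panel 2-3: Δb = 2.2 m, d̄ = (1.32+1.63)/2 = 1.475, v̄ = (0.46+0.42)/2 = 0.44 → q = 2.2×1.475×0.44 = 1.428 m³/s
Panel 3-4: Δb = 4.2 m, d̄ = (1.63+2.11)/2 = 1.87, v̄ = (0.42+0.52)/2 = 0.47 → q = 4.2×1.87×0.47 = 3.691 m³/s
Panel 4-5: Δb = 2.5 m, d̄ = (2.11+0.95)/2 = 1.53, v̄ = (0.52+0.46)/2 = 0.49 → q = 2.5×1.53×0.49 = 1.874 m³/s
Panel 5-6: Δb = 1.1 m, d̄ = (0.95+0.53)/2 = 0.74, v̄ = (0.46+0.26)/2 = 0.36 → q = 1.1×0.74×0.36 = 0.2930 m³/s
Q = Σ q = 8.432 m³/s

8.43 m³/s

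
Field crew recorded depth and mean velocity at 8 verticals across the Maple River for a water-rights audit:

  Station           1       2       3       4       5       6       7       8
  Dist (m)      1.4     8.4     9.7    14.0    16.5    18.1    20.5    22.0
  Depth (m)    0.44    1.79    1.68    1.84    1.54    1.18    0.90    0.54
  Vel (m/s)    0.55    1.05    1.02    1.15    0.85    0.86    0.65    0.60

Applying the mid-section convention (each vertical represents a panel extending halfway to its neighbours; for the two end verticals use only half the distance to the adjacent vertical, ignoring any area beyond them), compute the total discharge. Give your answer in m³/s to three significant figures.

26.7 m³/s

w_1 = (8.4 − 1.4)/2 = 3.5 m; q_1 = 0.55 × 0.44 × 3.5 = 0.8470 m³/s
w_2 = (9.7 − 1.4)/2 = 4.15 m; q_2 = 1.05 × 1.79 × 4.15 = 7.800 m³/s
w_3 = (14.0 − 8.4)/2 = 2.8 m; q_3 = 1.02 × 1.68 × 2.8 = 4.798 m³/s
w_4 = (16.5 − 9.7)/2 = 3.4 m; q_4 = 1.15 × 1.84 × 3.4 = 7.194 m³/s
w_5 = (18.1 − 14.0)/2 = 2.05 m; q_5 = 0.85 × 1.54 × 2.05 = 2.683 m³/s
w_6 = (20.5 − 16.5)/2 = 2 m; q_6 = 0.86 × 1.18 × 2 = 2.030 m³/s
w_7 = (22.0 − 18.1)/2 = 1.95 m; q_7 = 0.65 × 0.90 × 1.95 = 1.141 m³/s
w_8 = (22.0 − 20.5)/2 = 0.75 m; q_8 = 0.60 × 0.54 × 0.75 = 0.2430 m³/s
Q = Σ qᵢ = 26.74 m³/s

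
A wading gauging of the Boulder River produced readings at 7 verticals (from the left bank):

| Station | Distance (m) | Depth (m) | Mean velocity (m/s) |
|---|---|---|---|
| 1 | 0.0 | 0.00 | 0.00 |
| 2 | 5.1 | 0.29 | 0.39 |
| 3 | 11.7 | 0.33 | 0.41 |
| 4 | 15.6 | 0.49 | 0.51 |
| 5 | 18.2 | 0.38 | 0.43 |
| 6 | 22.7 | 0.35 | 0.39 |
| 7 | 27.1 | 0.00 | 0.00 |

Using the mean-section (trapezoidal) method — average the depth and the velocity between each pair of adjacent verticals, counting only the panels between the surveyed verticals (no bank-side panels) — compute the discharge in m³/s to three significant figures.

3.05 m³/s

Panel 1-2: Δb = 5.1 m, d̄ = (0.00+0.29)/2 = 0.145, v̄ = (0.00+0.39)/2 = 0.195 → q = 5.1×0.145×0.195 = 0.1442 m³/s
Panel 2-3: Δb = 6.6 m, d̄ = (0.29+0.33)/2 = 0.31, v̄ = (0.39+0.41)/2 = 0.4 → q = 6.6×0.31×0.4 = 0.8184 m³/s
Panel 3-4: Δb = 3.9 m, d̄ = (0.33+0.49)/2 = 0.41, v̄ = (0.41+0.51)/2 = 0.46 → q = 3.9×0.41×0.46 = 0.7355 m³/s
Panel 4-5: Δb = 2.6 m, d̄ = (0.49+0.38)/2 = 0.435, v̄ = (0.51+0.43)/2 = 0.47 → q = 2.6×0.435×0.47 = 0.5316 m³/s
Panel 5-6: Δb = 4.5 m, d̄ = (0.38+0.35)/2 = 0.365, v̄ = (0.43+0.39)/2 = 0.41 → q = 4.5×0.365×0.41 = 0.6734 m³/s
Panel 6-7: Δb = 4.4 m, d̄ = (0.35+0.00)/2 = 0.175, v̄ = (0.39+0.00)/2 = 0.195 → q = 4.4×0.175×0.195 = 0.1502 m³/s
Q = Σ q = 3.053 m³/s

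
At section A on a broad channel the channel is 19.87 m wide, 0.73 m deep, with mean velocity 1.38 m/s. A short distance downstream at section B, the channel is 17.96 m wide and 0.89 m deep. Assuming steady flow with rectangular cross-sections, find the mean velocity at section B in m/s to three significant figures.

1.25 m/s

Q = A₁V₁ = (19.87×0.73) × 1.38 = 20.02 m³/s
A₂ = 17.96 × 0.89 = 15.98 m²
V₂ = Q/A₂ = 20.02/15.98 = 1.252 m/s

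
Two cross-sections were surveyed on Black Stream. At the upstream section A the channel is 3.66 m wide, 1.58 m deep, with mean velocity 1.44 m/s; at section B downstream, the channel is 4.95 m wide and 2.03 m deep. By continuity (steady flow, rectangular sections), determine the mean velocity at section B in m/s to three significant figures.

0.829 m/s

Q = A₁V₁ = (3.66×1.58) × 1.44 = 8.327 m³/s
A₂ = 4.95 × 2.03 = 10.05 m²
V₂ = Q/A₂ = 8.327/10.05 = 0.8287 m/s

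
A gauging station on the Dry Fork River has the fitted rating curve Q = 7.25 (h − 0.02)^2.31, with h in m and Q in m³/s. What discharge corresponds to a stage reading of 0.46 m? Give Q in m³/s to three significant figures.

Q = 7.25 × (0.46 − 0.02)^2.31 = 7.25 × 0.44^2.31 = 1.088 m³/s

1.09 m³/s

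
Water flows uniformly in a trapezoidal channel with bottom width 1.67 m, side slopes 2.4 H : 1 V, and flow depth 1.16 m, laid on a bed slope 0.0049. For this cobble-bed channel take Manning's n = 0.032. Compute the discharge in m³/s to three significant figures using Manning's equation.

A = (b + z·y)·y = (1.67 + 2.4×1.16)×1.16 = 5.167 m²
P = b + 2y√(1+z²) = 1.67 + 2×1.16×√(1+2.4²) = 7.702 m
R = A/P = 5.167/7.702 = 0.6708 m
Q = (1/n)·A·R^(2/3)·S^(1/2) = (1/0.032) × 5.167 × 0.6708^(2/3) × 0.0049^(1/2) = 8.661 m³/s

8.66 m³/s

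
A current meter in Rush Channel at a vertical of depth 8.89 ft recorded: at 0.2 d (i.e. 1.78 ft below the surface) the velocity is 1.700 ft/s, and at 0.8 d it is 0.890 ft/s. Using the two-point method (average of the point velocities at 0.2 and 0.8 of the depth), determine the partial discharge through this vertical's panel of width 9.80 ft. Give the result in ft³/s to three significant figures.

113 ft³/s

v̄ = (1.700 + 0.890) / 2 = 1.295 ft/s
q = v̄ × d × w = 1.295 × 8.89 × 9.80 = 112.8 ft³/s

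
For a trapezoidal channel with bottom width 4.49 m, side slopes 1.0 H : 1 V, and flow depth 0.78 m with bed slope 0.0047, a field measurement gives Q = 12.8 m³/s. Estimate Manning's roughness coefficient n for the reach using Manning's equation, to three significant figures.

A = (b + z·y)·y = (4.49 + 1.0×0.78)×0.78 = 4.111 m²
P = b + 2y√(1+z²) = 4.49 + 2×0.78×√(1+1.0²) = 6.696 m
R = A/P = 4.111/6.696 = 0.6139 m
n = (1/Q)·A·R^(2/3)·S^(1/2) = (1/12.8) × 4.111 × 0.7223 × 0.06856 = 0.01590

0.0159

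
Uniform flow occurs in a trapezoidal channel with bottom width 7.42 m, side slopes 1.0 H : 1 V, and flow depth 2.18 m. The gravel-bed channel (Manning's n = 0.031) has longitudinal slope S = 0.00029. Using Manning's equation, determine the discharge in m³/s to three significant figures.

A = (b + z·y)·y = (7.42 + 1.0×2.18)×2.18 = 20.93 m²
P = b + 2y√(1+z²) = 7.42 + 2×2.18×√(1+1.0²) = 13.59 m
R = A/P = 20.93/13.59 = 1.540 m
Q = (1/n)·A·R^(2/3)·S^(1/2) = (1/0.031) × 20.93 × 1.540^(2/3) × 0.00029^(1/2) = 15.33 m³/s

15.3 m³/s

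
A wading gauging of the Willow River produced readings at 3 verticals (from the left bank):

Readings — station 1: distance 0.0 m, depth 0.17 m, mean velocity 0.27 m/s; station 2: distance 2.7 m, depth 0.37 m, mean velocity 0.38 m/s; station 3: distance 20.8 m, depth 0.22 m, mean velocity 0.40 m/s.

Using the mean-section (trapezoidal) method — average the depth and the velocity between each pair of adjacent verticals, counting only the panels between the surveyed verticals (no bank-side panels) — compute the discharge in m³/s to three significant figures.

2.32 m³/s

Panel 1-2: Δb = 2.7 m, d̄ = (0.17+0.37)/2 = 0.27, v̄ = (0.27+0.38)/2 = 0.325 → q = 2.7×0.27×0.325 = 0.2369 m³/s
Panel 2-3: Δb = 18.1 m, d̄ = (0.37+0.22)/2 = 0.295, v̄ = (0.38+0.40)/2 = 0.39 → q = 18.1×0.295×0.39 = 2.082 m³/s
Q = Σ q = 2.319 m³/s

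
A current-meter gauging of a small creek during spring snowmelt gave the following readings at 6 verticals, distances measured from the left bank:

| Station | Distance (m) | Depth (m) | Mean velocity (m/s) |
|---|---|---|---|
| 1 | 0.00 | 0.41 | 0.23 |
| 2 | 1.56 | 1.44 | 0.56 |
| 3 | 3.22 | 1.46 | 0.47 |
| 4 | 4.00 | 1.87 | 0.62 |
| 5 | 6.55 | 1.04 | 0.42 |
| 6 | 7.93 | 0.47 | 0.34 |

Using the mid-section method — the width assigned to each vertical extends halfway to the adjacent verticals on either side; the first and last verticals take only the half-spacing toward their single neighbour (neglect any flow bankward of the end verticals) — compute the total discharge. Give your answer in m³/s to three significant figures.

w_1 = (1.56 − 0.00)/2 = 0.78 m; q_1 = 0.23 × 0.41 × 0.78 = 0.07355 m³/s
w_2 = (3.22 − 0.00)/2 = 1.61 m; q_2 = 0.56 × 1.44 × 1.61 = 1.298 m³/s
w_3 = (4.00 − 1.56)/2 = 1.22 m; q_3 = 0.47 × 1.46 × 1.22 = 0.8372 m³/s
w_4 = (6.55 − 3.22)/2 = 1.665 m; q_4 = 0.62 × 1.87 × 1.665 = 1.930 m³/s
w_5 = (7.93 − 4.00)/2 = 1.965 m; q_5 = 0.42 × 1.04 × 1.965 = 0.8583 m³/s
w_6 = (7.93 − 6.55)/2 = 0.69 m; q_6 = 0.34 × 0.47 × 0.69 = 0.1103 m³/s
Q = Σ qᵢ = 5.108 m³/s

5.11 m³/s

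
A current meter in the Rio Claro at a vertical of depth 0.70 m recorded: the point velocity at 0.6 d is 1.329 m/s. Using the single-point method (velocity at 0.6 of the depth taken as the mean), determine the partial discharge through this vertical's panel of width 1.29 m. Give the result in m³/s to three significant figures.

1.20 m³/s

v̄ = v₀.₆ = 1.329 m/s
q = v̄ × d × w = 1.329 × 0.70 × 1.29 = 1.200 m³/s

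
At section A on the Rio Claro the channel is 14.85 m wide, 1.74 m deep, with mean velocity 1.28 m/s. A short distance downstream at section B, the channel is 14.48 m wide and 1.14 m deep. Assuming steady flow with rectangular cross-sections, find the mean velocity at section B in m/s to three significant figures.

Q = A₁V₁ = (14.85×1.74) × 1.28 = 33.07 m³/s
A₂ = 14.48 × 1.14 = 16.51 m²
V₂ = Q/A₂ = 33.07/16.51 = 2.004 m/s

2.00 m/s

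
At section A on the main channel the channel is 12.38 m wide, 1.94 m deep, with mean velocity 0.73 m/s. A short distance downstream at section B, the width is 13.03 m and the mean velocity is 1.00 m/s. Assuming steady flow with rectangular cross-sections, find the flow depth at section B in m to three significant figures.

1.35 m

Q = A₁V₁ = (12.38×1.94) × 0.73 = 17.53 m³/s
d₂ = Q/(b₂ V₂) = 17.53/(13.03×1.00) = 1.346 m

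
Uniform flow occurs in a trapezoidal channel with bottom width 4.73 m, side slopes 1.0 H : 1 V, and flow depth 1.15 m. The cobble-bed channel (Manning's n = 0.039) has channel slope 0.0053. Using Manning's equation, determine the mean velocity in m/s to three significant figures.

A = (b + z·y)·y = (4.73 + 1.0×1.15)×1.15 = 6.762 m²
P = b + 2y√(1+z²) = 4.73 + 2×1.15×√(1+1.0²) = 7.983 m
R = A/P = 6.762/7.983 = 0.8471 m
Q = (1/n)·A·R^(2/3)·S^(1/2) = (1/0.039) × 6.762 × 0.8471^(2/3) × 0.0053^(1/2) = 11.30 m³/s
V = Q/A = 11.30/6.762 = 1.671 m/s

1.67 m/s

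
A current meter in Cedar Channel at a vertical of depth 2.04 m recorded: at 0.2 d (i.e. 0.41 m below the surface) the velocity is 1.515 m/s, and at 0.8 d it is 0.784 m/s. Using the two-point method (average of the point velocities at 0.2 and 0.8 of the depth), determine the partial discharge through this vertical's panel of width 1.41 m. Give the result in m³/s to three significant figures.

v̄ = (1.515 + 0.784) / 2 = 1.150 m/s
q = v̄ × d × w = 1.150 × 2.04 × 1.41 = 3.306 m³/s

3.31 m³/s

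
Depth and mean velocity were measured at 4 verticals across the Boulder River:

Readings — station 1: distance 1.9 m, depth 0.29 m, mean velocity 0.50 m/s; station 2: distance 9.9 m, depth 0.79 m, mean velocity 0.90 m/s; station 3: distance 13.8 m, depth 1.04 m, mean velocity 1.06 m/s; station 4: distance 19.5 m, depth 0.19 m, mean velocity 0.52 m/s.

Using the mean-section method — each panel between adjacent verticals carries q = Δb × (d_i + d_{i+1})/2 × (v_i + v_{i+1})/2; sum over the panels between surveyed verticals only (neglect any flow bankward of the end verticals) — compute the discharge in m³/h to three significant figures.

Panel 1-2: Δb = 8 m, d̄ = (0.29+0.79)/2 = 0.54, v̄ = (0.50+0.90)/2 = 0.7 → q = 8×0.54×0.7 = 3.024 m³/s
Panel 2-3: Δb = 3.9 m, d̄ = (0.79+1.04)/2 = 0.915, v̄ = (0.90+1.06)/2 = 0.98 → q = 3.9×0.915×0.98 = 3.497 m³/s
Panel 3-4: Δb = 5.7 m, d̄ = (1.04+0.19)/2 = 0.615, v̄ = (1.06+0.52)/2 = 0.79 → q = 5.7×0.615×0.79 = 2.769 m³/s
Q = Σ q = 9.290 m³/s
= 9.290 × 3600 = 33450 m³/h

33400 m³/h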